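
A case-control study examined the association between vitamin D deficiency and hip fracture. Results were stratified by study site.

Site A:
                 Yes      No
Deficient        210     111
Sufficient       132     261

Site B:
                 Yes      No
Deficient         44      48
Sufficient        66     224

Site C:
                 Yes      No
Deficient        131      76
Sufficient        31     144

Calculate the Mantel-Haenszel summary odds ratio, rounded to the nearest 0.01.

4.34

OR_MH = Σ(aᵢdᵢ/nᵢ) / Σ(bᵢcᵢ/nᵢ), where nᵢ is the stratum total.
Stratum 1 (Site A): n = 714; a·d/n = 210·261/714 = 76.7647; b·c/n = 111·132/714 = 20.5210
Stratum 2 (Site B): n = 382; a·d/n = 44·224/382 = 25.8010; b·c/n = 48·66/382 = 8.2932
Stratum 3 (Site C): n = 382; a·d/n = 131·144/382 = 49.3822; b·c/n = 76·31/382 = 6.1675
OR_MH = (76.7647 + 25.8010 + 49.3822) / (20.5210 + 8.2932 + 6.1675) = 151.9480 / 34.9817 = 4.34364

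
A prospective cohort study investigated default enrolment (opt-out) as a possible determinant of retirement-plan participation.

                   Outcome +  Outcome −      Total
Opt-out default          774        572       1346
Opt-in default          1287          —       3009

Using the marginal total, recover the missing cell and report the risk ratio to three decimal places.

The missing cell is in the unexposed row: 3009 − 1287 = 1722.
So a = 774, b = 572, c = 1287, d = 1722.
RR = [a/(a+b)] / [c/(c+d)] = (774/1346) / (1287/3009) = 0.57504/0.42772 = 1.34443

1.344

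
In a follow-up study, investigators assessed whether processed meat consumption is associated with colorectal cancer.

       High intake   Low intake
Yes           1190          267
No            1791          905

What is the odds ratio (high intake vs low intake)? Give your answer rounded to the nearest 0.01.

2.25

Reading the table with exposure as columns: a = 1190 (High intake, case), b = 1791 (High intake, non-case), c = 267 (Low intake, case), d = 905.
OR = (a·d)/(b·c) = (1190 × 905) / (1791 × 267) = 1076950 / 478197 = 2.25211
The odds of colorectal cancer are about 2.25 times as high in the high intake group.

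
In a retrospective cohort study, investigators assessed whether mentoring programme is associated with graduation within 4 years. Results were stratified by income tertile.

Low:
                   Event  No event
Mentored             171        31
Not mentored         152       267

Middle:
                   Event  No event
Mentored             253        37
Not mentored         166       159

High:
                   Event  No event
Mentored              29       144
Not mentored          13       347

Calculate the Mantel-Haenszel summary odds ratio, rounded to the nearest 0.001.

7.484

OR_MH = Σ(aᵢdᵢ/nᵢ) / Σ(bᵢcᵢ/nᵢ), where nᵢ is the stratum total.
Stratum 1 (Low): n = 621; a·d/n = 171·267/621 = 73.5217; b·c/n = 31·152/621 = 7.5878
Stratum 2 (Middle): n = 615; a·d/n = 253·159/615 = 65.4098; b·c/n = 37·166/615 = 9.9870
Stratum 3 (High): n = 533; a·d/n = 29·347/533 = 18.8799; b·c/n = 144·13/533 = 3.5122
OR_MH = (73.5217 + 65.4098 + 18.8799) / (7.5878 + 9.9870 + 3.5122) = 157.8114 / 21.0869 = 7.48384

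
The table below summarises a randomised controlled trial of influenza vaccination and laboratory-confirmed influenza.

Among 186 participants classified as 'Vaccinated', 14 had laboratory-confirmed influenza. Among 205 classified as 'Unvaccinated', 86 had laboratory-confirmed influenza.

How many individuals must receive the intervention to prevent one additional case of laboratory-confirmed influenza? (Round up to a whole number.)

Risk in treated group = 14/186 = 0.07527; risk in control = 86/205 = 0.41951.
Absolute risk reduction = 0.41951 − 0.07527 = 0.34424
NNT = 1 / ARR = 1 / 0.34424 = 2.905 → round up → 3

3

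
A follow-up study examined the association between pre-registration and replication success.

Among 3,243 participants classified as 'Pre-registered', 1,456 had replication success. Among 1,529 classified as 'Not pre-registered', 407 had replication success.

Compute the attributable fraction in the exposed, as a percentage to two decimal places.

From the description: a = 1456, b = 1787, c = 407, d = 1122.
Risk in exposed = 1456/3243 = 0.44897; risk in unexposed = 407/1529 = 0.26619.
RR = 0.44897/0.26619 = 1.68666
AR% = (RR − 1)/RR × 100 = (1.68666 − 1)/1.68666 × 100 = 40.7112%

40.71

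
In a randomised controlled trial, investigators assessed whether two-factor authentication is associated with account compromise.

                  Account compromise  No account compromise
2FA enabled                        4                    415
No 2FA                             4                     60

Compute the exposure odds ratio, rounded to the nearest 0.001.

0.145

Cells: a = 4, b = 415, c = 4, d = 60.
OR = (a·d)/(b·c) = (4 × 60) / (415 × 4) = 240 / 1660 = 0.14458
Exposure is associated with lower odds of account compromise (OR = 0.14 < 1).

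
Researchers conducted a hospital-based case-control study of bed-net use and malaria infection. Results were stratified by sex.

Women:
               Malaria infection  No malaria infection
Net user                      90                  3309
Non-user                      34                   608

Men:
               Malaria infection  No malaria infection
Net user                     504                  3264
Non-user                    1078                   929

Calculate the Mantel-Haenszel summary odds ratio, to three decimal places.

OR_MH = Σ(aᵢdᵢ/nᵢ) / Σ(bᵢcᵢ/nᵢ), where nᵢ is the stratum total.
Stratum 1 (Women): n = 4041; a·d/n = 90·608/4041 = 13.5412; b·c/n = 3309·34/4041 = 27.8411
Stratum 2 (Men): n = 5775; a·d/n = 504·929/5775 = 81.0764; b·c/n = 3264·1078/5775 = 609.2800
OR_MH = (13.5412 + 81.0764) / (27.8411 + 609.2800) = 94.6176 / 637.1211 = 0.14851

0.149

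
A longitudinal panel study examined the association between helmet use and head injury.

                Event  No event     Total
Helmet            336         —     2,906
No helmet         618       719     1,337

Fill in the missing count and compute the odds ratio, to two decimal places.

The missing cell is in the exposed row: 2906 − 336 = 2570.
So a = 336, b = 2570, c = 618, d = 719.
OR = (a·d)/(b·c) = (336 × 719) / (2570 × 618) = 241584 / 1588260 = 0.15211

0.15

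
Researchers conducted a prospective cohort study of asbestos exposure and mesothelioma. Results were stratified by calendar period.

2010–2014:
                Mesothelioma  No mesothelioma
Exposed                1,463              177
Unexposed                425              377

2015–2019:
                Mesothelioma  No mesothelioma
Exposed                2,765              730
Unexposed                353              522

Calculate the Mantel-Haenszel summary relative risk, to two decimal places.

RR_MH = Σ(aᵢ·n₀ᵢ/nᵢ) / Σ(cᵢ·n₁ᵢ/nᵢ), with n₁ᵢ = aᵢ+bᵢ (exposed), n₀ᵢ = cᵢ+dᵢ (unexposed), nᵢ = n₁ᵢ+n₀ᵢ.
Stratum 1 (2010–2014): n₁ = 1640, n₀ = 802, n = 2442; a·n₀/n = 1463·802/2442 = 480.4775; c·n₁/n = 425·1640/2442 = 285.4218
Stratum 2 (2015–2019): n₁ = 3495, n₀ = 875, n = 4370; a·n₀/n = 2765·875/4370 = 553.6327; c·n₁/n = 353·3495/4370 = 282.3192
RR_MH = (480.4775 + 553.6327) / (285.4218 + 282.3192) = 1034.1102 / 567.7410 = 1.82145

1.82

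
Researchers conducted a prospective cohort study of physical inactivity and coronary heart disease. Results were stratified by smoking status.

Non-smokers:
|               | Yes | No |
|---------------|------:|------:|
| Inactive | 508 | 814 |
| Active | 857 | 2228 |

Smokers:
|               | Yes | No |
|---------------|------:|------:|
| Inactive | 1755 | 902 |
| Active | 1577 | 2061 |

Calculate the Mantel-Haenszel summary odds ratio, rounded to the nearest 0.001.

OR_MH = Σ(aᵢdᵢ/nᵢ) / Σ(bᵢcᵢ/nᵢ), where nᵢ is the stratum total.
Stratum 1 (Non-smokers): n = 4407; a·d/n = 508·2228/4407 = 256.8241; b·c/n = 814·857/4407 = 158.2932
Stratum 2 (Smokers): n = 6295; a·d/n = 1755·2061/6295 = 574.5917; b·c/n = 902·1577/6295 = 225.9657
OR_MH = (256.8241 + 574.5917) / (158.2932 + 225.9657) = 831.4159 / 384.2589 = 2.16369

2.164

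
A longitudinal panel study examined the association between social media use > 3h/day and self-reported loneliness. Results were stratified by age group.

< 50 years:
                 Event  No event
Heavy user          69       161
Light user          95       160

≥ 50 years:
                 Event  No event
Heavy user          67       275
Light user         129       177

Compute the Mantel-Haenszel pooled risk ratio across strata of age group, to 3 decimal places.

RR_MH = Σ(aᵢ·n₀ᵢ/nᵢ) / Σ(cᵢ·n₁ᵢ/nᵢ), with n₁ᵢ = aᵢ+bᵢ (exposed), n₀ᵢ = cᵢ+dᵢ (unexposed), nᵢ = n₁ᵢ+n₀ᵢ.
Stratum 1 (< 50 years): n₁ = 230, n₀ = 255, n = 485; a·n₀/n = 69·255/485 = 36.2784; c·n₁/n = 95·230/485 = 45.0515
Stratum 2 (≥ 50 years): n₁ = 342, n₀ = 306, n = 648; a·n₀/n = 67·306/648 = 31.6389; c·n₁/n = 129·342/648 = 68.0833
RR_MH = (36.2784 + 31.6389) / (45.0515 + 68.0833) = 67.9172 / 113.1349 = 0.60032

0.600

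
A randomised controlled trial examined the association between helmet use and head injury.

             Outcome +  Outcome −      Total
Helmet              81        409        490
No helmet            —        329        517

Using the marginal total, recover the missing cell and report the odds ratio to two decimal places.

0.35

The missing cell is in the unexposed row: 517 − 329 = 188.
So a = 81, b = 409, c = 188, d = 329.
OR = (a·d)/(b·c) = (81 × 329) / (409 × 188) = 26649 / 76892 = 0.34658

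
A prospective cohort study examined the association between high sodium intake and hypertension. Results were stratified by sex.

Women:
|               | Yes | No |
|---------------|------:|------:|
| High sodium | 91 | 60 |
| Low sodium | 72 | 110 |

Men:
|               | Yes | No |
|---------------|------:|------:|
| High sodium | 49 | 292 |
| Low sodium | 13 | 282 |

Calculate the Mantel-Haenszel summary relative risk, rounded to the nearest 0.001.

RR_MH = Σ(aᵢ·n₀ᵢ/nᵢ) / Σ(cᵢ·n₁ᵢ/nᵢ), with n₁ᵢ = aᵢ+bᵢ (exposed), n₀ᵢ = cᵢ+dᵢ (unexposed), nᵢ = n₁ᵢ+n₀ᵢ.
Stratum 1 (Women): n₁ = 151, n₀ = 182, n = 333; a·n₀/n = 91·182/333 = 49.7357; c·n₁/n = 72·151/333 = 32.6486
Stratum 2 (Men): n₁ = 341, n₀ = 295, n = 636; a·n₀/n = 49·295/636 = 22.7280; c·n₁/n = 13·341/636 = 6.9701
RR_MH = (49.7357 + 22.7280) / (32.6486 + 6.9701) = 72.4637 / 39.6188 = 1.82902

1.829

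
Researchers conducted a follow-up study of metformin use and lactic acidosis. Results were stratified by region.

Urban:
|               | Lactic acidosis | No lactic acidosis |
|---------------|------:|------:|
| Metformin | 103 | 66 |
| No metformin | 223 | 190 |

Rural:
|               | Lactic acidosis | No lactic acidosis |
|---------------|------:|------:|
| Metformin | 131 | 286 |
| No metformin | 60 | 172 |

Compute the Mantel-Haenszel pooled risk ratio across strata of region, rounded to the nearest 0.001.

RR_MH = Σ(aᵢ·n₀ᵢ/nᵢ) / Σ(cᵢ·n₁ᵢ/nᵢ), with n₁ᵢ = aᵢ+bᵢ (exposed), n₀ᵢ = cᵢ+dᵢ (unexposed), nᵢ = n₁ᵢ+n₀ᵢ.
Stratum 1 (Urban): n₁ = 169, n₀ = 413, n = 582; a·n₀/n = 103·413/582 = 73.0911; c·n₁/n = 223·169/582 = 64.7543
Stratum 2 (Rural): n₁ = 417, n₀ = 232, n = 649; a·n₀/n = 131·232/649 = 46.8290; c·n₁/n = 60·417/649 = 38.5516
RR_MH = (73.0911 + 46.8290) / (64.7543 + 38.5516) = 119.9200 / 103.3059 = 1.16082

1.161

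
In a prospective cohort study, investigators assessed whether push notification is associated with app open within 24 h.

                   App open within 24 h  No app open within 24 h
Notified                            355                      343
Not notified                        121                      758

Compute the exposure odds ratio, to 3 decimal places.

6.484

Cells: a = 355, b = 343, c = 121, d = 758.
OR = (a·d)/(b·c) = (355 × 758) / (343 × 121) = 269090 / 41503 = 6.48363
The odds of app open within 24 h are about 6.48 times as high in the notified group.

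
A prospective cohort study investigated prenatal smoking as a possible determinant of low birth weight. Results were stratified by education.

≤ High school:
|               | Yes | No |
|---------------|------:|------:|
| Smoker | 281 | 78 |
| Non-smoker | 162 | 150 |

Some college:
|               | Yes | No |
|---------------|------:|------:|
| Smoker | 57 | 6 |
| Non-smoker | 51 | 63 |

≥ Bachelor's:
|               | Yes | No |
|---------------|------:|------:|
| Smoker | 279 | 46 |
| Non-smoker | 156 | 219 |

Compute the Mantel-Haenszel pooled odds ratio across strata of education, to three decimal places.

OR_MH = Σ(aᵢdᵢ/nᵢ) / Σ(bᵢcᵢ/nᵢ), where nᵢ is the stratum total.
Stratum 1 (≤ High school): n = 671; a·d/n = 281·150/671 = 62.8167; b·c/n = 78·162/671 = 18.8316
Stratum 2 (Some college): n = 177; a·d/n = 57·63/177 = 20.2881; b·c/n = 6·51/177 = 1.7288
Stratum 3 (≥ Bachelor's): n = 700; a·d/n = 279·219/700 = 87.2871; b·c/n = 46·156/700 = 10.2514
OR_MH = (62.8167 + 20.2881 + 87.2871) / (18.8316 + 1.7288 + 10.2514) = 170.3920 / 30.8118 = 5.53008

5.530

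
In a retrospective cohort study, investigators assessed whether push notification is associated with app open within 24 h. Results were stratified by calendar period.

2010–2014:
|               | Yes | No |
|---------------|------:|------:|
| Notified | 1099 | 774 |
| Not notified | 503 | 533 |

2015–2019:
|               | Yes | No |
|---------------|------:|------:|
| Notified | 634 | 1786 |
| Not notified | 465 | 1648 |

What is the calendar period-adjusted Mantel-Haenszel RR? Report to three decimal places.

RR_MH = Σ(aᵢ·n₀ᵢ/nᵢ) / Σ(cᵢ·n₁ᵢ/nᵢ), with n₁ᵢ = aᵢ+bᵢ (exposed), n₀ᵢ = cᵢ+dᵢ (unexposed), nᵢ = n₁ᵢ+n₀ᵢ.
Stratum 1 (2010–2014): n₁ = 1873, n₀ = 1036, n = 2909; a·n₀/n = 1099·1036/2909 = 391.3936; c·n₁/n = 503·1873/2909 = 323.8635
Stratum 2 (2015–2019): n₁ = 2420, n₀ = 2113, n = 4533; a·n₀/n = 634·2113/4533 = 295.5310; c·n₁/n = 465·2420/4533 = 248.2462
RR_MH = (391.3936 + 295.5310) / (323.8635 + 248.2462) = 686.9246 / 572.1097 = 1.20069

1.201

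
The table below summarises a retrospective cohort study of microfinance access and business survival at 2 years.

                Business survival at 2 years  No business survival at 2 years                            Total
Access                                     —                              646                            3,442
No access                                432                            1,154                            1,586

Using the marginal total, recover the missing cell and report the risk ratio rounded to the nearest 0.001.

The missing cell is in the exposed row: 3442 − 646 = 2796.
So a = 2796, b = 646, c = 432, d = 1154.
RR = [a/(a+b)] / [c/(c+d)] = (2796/3442) / (432/1586) = 0.81232/0.27238 = 2.98226

2.982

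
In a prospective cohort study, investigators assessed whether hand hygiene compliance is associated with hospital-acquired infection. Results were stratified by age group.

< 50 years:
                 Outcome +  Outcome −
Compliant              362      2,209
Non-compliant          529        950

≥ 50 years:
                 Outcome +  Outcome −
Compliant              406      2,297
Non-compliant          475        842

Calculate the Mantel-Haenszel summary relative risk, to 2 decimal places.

RR_MH = Σ(aᵢ·n₀ᵢ/nᵢ) / Σ(cᵢ·n₁ᵢ/nᵢ), with n₁ᵢ = aᵢ+bᵢ (exposed), n₀ᵢ = cᵢ+dᵢ (unexposed), nᵢ = n₁ᵢ+n₀ᵢ.
Stratum 1 (< 50 years): n₁ = 2571, n₀ = 1479, n = 4050; a·n₀/n = 362·1479/4050 = 132.1970; c·n₁/n = 529·2571/4050 = 335.8170
Stratum 2 (≥ 50 years): n₁ = 2703, n₀ = 1317, n = 4020; a·n₀/n = 406·1317/4020 = 133.0104; c·n₁/n = 475·2703/4020 = 319.3843
RR_MH = (132.1970 + 133.0104) / (335.8170 + 319.3843) = 265.2075 / 655.2014 = 0.40477

0.40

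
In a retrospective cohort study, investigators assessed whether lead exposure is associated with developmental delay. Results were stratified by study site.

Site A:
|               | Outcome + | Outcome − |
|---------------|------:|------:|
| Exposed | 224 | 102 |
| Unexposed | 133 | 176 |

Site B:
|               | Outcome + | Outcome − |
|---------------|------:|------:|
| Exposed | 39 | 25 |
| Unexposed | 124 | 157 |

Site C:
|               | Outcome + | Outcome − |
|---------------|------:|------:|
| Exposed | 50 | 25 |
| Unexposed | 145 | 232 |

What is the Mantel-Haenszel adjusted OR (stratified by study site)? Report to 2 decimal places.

OR_MH = Σ(aᵢdᵢ/nᵢ) / Σ(bᵢcᵢ/nᵢ), where nᵢ is the stratum total.
Stratum 1 (Site A): n = 635; a·d/n = 224·176/635 = 62.0850; b·c/n = 102·133/635 = 21.3638
Stratum 2 (Site B): n = 345; a·d/n = 39·157/345 = 17.7478; b·c/n = 25·124/345 = 8.9855
Stratum 3 (Site C): n = 452; a·d/n = 50·232/452 = 25.6637; b·c/n = 25·145/452 = 8.0199
OR_MH = (62.0850 + 17.7478 + 25.6637) / (21.3638 + 8.9855 + 8.0199) = 105.4966 / 38.3692 = 2.74951

2.75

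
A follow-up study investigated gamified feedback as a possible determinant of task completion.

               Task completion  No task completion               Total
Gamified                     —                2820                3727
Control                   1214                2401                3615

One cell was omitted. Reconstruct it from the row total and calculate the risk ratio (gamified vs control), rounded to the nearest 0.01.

The missing cell is in the exposed row: 3727 − 2820 = 907.
So a = 907, b = 2820, c = 1214, d = 2401.
RR = [a/(a+b)] / [c/(c+d)] = (907/3727) / (1214/3615) = 0.24336/0.33582 = 0.72467

0.72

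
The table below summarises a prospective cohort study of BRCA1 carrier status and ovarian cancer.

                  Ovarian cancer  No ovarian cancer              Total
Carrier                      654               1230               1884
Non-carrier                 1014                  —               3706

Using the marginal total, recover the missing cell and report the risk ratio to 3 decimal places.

The missing cell is in the unexposed row: 3706 − 1014 = 2692.
So a = 654, b = 1230, c = 1014, d = 2692.
RR = [a/(a+b)] / [c/(c+d)] = (654/1884) / (1014/3706) = 0.34713/0.27361 = 1.26872

1.269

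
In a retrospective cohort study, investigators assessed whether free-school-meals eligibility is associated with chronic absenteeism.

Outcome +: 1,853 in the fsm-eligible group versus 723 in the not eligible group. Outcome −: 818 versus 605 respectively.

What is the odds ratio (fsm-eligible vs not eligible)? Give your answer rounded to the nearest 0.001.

From the description: a = 1853, b = 818, c = 723, d = 605.
OR = (a·d)/(b·c) = (1853 × 605) / (818 × 723) = 1121065 / 591414 = 1.89557
The odds of chronic absenteeism are about 1.90 times as high in the fsm-eligible group.

1.896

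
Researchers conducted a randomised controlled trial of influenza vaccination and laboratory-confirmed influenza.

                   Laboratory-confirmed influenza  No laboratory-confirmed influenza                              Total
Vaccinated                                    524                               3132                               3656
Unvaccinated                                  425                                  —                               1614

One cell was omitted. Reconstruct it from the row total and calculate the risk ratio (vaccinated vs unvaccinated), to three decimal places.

The missing cell is in the unexposed row: 1614 − 425 = 1189.
So a = 524, b = 3132, c = 425, d = 1189.
RR = [a/(a+b)] / [c/(c+d)] = (524/3656) / (425/1614) = 0.14333/0.26332 = 0.54430

0.544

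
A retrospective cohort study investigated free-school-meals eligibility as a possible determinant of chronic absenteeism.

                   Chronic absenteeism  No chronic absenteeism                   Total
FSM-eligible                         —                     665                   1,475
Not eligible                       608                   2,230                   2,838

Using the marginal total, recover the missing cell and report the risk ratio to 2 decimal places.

The missing cell is in the exposed row: 1475 − 665 = 810.
So a = 810, b = 665, c = 608, d = 2230.
RR = [a/(a+b)] / [c/(c+d)] = (810/1475) / (608/2838) = 0.54915/0.21424 = 2.56331

2.56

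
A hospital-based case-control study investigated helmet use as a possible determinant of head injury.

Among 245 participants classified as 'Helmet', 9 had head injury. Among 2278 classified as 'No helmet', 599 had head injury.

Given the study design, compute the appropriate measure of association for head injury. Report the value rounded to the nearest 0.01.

From the description: a = 9, b = 236, c = 599, d = 1679.
This is a hospital-based case-control study: participants were sampled on outcome status, so risks in the source population cannot be estimated directly — relative risk is not valid here. The odds ratio is the appropriate measure.
OR = (a·d)/(b·c) = (9 × 1679) / (236 × 599) = 15111 / 141364 = 0.10689

0.11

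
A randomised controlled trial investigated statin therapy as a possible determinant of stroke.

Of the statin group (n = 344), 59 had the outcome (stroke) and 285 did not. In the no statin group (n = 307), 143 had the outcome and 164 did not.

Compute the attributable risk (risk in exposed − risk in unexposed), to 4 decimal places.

-0.2943

From the description: a = 59, b = 285, c = 143, d = 164.
Risk in exposed = 59/344 = 0.171512; risk in unexposed = 143/307 = 0.465798.
Risk difference = 0.171512 − 0.465798 = -0.294286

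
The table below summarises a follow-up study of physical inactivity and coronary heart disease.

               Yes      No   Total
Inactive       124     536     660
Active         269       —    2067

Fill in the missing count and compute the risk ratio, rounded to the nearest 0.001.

The missing cell is in the unexposed row: 2067 − 269 = 1798.
So a = 124, b = 536, c = 269, d = 1798.
RR = [a/(a+b)] / [c/(c+d)] = (124/660) / (269/2067) = 0.18788/0.13014 = 1.44366

1.444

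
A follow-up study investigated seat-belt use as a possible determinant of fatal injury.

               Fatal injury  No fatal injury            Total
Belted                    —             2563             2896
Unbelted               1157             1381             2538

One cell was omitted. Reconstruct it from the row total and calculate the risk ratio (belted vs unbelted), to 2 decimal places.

The missing cell is in the exposed row: 2896 − 2563 = 333.
So a = 333, b = 2563, c = 1157, d = 1381.
RR = [a/(a+b)] / [c/(c+d)] = (333/2896) / (1157/2538) = 0.11499/0.45587 = 0.25223

0.25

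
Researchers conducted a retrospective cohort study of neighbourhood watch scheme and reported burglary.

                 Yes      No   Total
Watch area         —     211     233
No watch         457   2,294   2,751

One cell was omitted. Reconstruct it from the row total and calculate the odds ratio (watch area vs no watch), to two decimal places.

0.52

The missing cell is in the exposed row: 233 − 211 = 22.
So a = 22, b = 211, c = 457, d = 2294.
OR = (a·d)/(b·c) = (22 × 2294) / (211 × 457) = 50468 / 96427 = 0.52338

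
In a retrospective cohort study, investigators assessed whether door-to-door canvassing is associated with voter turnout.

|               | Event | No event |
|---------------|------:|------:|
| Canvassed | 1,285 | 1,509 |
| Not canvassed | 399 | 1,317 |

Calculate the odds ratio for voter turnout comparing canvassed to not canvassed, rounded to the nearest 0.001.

2.811

Cells: a = 1285, b = 1509, c = 399, d = 1317.
OR = (a·d)/(b·c) = (1285 × 1317) / (1509 × 399) = 1692345 / 602091 = 2.81078
The odds of voter turnout are about 2.81 times as high in the canvassed group.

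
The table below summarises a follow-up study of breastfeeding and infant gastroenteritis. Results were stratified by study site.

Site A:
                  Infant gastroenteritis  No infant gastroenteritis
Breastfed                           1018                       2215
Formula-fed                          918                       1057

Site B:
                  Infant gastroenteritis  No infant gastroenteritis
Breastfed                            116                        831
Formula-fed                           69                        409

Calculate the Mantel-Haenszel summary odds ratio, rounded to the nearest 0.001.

OR_MH = Σ(aᵢdᵢ/nᵢ) / Σ(bᵢcᵢ/nᵢ), where nᵢ is the stratum total.
Stratum 1 (Site A): n = 5208; a·d/n = 1018·1057/5208 = 206.6102; b·c/n = 2215·918/5208 = 390.4320
Stratum 2 (Site B): n = 1425; a·d/n = 116·409/1425 = 33.2940; b·c/n = 831·69/1425 = 40.2379
OR_MH = (206.6102 + 33.2940) / (390.4320 + 40.2379) = 239.9043 / 430.6699 = 0.55705

0.557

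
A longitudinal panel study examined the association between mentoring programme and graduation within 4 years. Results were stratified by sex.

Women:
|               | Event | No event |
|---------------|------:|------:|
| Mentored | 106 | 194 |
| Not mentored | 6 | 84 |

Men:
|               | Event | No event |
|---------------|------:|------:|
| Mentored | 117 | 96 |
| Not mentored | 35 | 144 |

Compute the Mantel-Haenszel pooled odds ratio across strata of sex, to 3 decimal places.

5.695

OR_MH = Σ(aᵢdᵢ/nᵢ) / Σ(bᵢcᵢ/nᵢ), where nᵢ is the stratum total.
Stratum 1 (Women): n = 390; a·d/n = 106·84/390 = 22.8308; b·c/n = 194·6/390 = 2.9846
Stratum 2 (Men): n = 392; a·d/n = 117·144/392 = 42.9796; b·c/n = 96·35/392 = 8.5714
OR_MH = (22.8308 + 42.9796) / (2.9846 + 8.5714) = 65.8104 / 11.5560 = 5.69489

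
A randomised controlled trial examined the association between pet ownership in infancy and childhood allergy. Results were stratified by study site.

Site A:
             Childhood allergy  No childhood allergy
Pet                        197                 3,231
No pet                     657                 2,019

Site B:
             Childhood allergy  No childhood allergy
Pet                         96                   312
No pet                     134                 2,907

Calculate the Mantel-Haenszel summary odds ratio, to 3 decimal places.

OR_MH = Σ(aᵢdᵢ/nᵢ) / Σ(bᵢcᵢ/nᵢ), where nᵢ is the stratum total.
Stratum 1 (Site A): n = 6104; a·d/n = 197·2019/6104 = 65.1610; b·c/n = 3231·657/6104 = 347.7665
Stratum 2 (Site B): n = 3449; a·d/n = 96·2907/3449 = 80.9139; b·c/n = 312·134/3449 = 12.1218
OR_MH = (65.1610 + 80.9139) / (347.7665 + 12.1218) = 146.0749 / 359.8883 = 0.40589

0.406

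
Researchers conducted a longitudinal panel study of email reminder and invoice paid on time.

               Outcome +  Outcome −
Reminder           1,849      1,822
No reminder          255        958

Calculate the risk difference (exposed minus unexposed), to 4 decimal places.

0.2935

Cells: a = 1849, b = 1822, c = 255, d = 958.
Risk in exposed = 1849/3671 = 0.503677; risk in unexposed = 255/1213 = 0.210223.
Risk difference = 0.503677 − 0.210223 = 0.293455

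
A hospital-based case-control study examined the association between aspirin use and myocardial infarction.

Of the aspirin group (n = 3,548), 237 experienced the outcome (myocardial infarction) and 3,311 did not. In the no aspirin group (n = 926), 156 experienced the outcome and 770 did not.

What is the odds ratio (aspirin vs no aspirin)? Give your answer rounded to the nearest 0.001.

From the description: a = 237, b = 3311, c = 156, d = 770.
OR = (a·d)/(b·c) = (237 × 770) / (3311 × 156) = 182490 / 516516 = 0.35331
Exposure is associated with lower odds of myocardial infarction (OR = 0.35 < 1).

0.353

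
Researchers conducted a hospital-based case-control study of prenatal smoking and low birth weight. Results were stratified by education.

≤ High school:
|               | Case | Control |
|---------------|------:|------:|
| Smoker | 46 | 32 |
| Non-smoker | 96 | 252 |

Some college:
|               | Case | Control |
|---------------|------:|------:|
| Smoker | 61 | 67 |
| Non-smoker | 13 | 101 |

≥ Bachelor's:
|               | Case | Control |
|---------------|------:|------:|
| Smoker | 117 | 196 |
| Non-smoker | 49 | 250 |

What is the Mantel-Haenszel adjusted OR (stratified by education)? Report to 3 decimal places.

3.791

OR_MH = Σ(aᵢdᵢ/nᵢ) / Σ(bᵢcᵢ/nᵢ), where nᵢ is the stratum total.
Stratum 1 (≤ High school): n = 426; a·d/n = 46·252/426 = 27.2113; b·c/n = 32·96/426 = 7.2113
Stratum 2 (Some college): n = 242; a·d/n = 61·101/242 = 25.4587; b·c/n = 67·13/242 = 3.5992
Stratum 3 (≥ Bachelor's): n = 612; a·d/n = 117·250/612 = 47.7941; b·c/n = 196·49/612 = 15.6928
OR_MH = (27.2113 + 25.4587 + 47.7941) / (7.2113 + 3.5992 + 15.6928) = 100.4641 / 26.5033 = 3.79063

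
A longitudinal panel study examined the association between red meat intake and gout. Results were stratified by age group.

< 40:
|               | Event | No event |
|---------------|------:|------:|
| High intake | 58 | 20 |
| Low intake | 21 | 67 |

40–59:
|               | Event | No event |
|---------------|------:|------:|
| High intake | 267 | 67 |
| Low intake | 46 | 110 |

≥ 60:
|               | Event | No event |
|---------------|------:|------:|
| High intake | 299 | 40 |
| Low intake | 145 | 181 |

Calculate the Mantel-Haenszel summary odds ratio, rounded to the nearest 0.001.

OR_MH = Σ(aᵢdᵢ/nᵢ) / Σ(bᵢcᵢ/nᵢ), where nᵢ is the stratum total.
Stratum 1 (< 40): n = 166; a·d/n = 58·67/166 = 23.4096; b·c/n = 20·21/166 = 2.5301
Stratum 2 (40–59): n = 490; a·d/n = 267·110/490 = 59.9388; b·c/n = 67·46/490 = 6.2898
Stratum 3 (≥ 60): n = 665; a·d/n = 299·181/665 = 81.3820; b·c/n = 40·145/665 = 8.7218
OR_MH = (23.4096 + 59.9388 + 81.3820) / (2.5301 + 6.2898 + 8.7218) = 164.7304 / 17.5417 = 9.39078

9.391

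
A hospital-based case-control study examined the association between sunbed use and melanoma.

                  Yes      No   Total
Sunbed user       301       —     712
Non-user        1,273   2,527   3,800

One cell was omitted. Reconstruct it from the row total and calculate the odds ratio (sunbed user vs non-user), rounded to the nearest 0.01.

The missing cell is in the exposed row: 712 − 301 = 411.
So a = 301, b = 411, c = 1273, d = 2527.
OR = (a·d)/(b·c) = (301 × 2527) / (411 × 1273) = 760627 / 523203 = 1.45379

1.45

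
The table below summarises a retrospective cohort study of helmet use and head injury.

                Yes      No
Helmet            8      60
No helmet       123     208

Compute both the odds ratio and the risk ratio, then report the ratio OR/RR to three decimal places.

Cells: a = 8, b = 60, c = 123, d = 208.
OR = (8·208)/(60·123) = 1664/7380 = 0.22547
Risk in exposed = 8/68 = 0.11765; risk in unexposed = 123/331 = 0.37160; RR = 0.31659
OR/RR = 0.22547 / 0.31659 = 0.71219
The outcome is not rare, so the OR lies further from 1 than the RR.

0.712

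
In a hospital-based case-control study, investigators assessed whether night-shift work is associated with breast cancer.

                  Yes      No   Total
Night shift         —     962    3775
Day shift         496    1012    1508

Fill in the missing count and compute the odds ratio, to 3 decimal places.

5.966

The missing cell is in the exposed row: 3775 − 962 = 2813.
So a = 2813, b = 962, c = 496, d = 1012.
OR = (a·d)/(b·c) = (2813 × 1012) / (962 × 496) = 2846756 / 477152 = 5.96614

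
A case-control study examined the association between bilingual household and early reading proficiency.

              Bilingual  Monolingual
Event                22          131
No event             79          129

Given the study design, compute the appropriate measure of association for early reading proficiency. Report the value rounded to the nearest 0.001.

0.274

Reading the table with exposure as columns: a = 22 (Bilingual, case), b = 79 (Bilingual, non-case), c = 131 (Monolingual, case), d = 129.
This is a case-control study: participants were sampled on outcome status, so risks in the source population cannot be estimated directly — relative risk is not valid here. The odds ratio is the appropriate measure.
OR = (a·d)/(b·c) = (22 × 129) / (79 × 131) = 2838 / 10349 = 0.27423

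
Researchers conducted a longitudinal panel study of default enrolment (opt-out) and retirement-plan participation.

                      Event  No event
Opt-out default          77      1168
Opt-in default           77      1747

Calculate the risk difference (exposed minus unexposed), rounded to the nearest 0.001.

0.020

Cells: a = 77, b = 1168, c = 77, d = 1747.
Risk in exposed = 77/1245 = 0.061847; risk in unexposed = 77/1824 = 0.042215.
Risk difference = 0.061847 − 0.042215 = 0.019632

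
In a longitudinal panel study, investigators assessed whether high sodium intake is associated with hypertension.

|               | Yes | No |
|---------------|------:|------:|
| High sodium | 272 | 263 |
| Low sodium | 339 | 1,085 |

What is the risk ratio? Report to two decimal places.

2.14

Cells: a = 272, b = 263, c = 339, d = 1085.
Risk in exposed = 272/535 = 0.50841; risk in unexposed = 339/1424 = 0.23806.
RR = 0.50841 / 0.23806 = 2.13563
The risk among the exposed is 2.14 times that among the unexposed.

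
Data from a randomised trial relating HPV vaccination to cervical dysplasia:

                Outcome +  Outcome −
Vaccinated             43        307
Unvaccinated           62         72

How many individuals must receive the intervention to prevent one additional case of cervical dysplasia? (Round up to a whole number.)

3

Risk in treated group = 43/350 = 0.12286; risk in control = 62/134 = 0.46269.
Absolute risk reduction = 0.46269 − 0.12286 = 0.33983
NNT = 1 / ARR = 1 / 0.33983 = 2.943 → round up → 3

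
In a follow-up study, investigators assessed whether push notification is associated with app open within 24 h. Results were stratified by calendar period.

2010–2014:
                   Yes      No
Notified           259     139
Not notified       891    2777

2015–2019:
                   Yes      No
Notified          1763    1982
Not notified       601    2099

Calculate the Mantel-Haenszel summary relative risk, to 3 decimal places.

RR_MH = Σ(aᵢ·n₀ᵢ/nᵢ) / Σ(cᵢ·n₁ᵢ/nᵢ), with n₁ᵢ = aᵢ+bᵢ (exposed), n₀ᵢ = cᵢ+dᵢ (unexposed), nᵢ = n₁ᵢ+n₀ᵢ.
Stratum 1 (2010–2014): n₁ = 398, n₀ = 3668, n = 4066; a·n₀/n = 259·3668/4066 = 233.6478; c·n₁/n = 891·398/4066 = 87.2154
Stratum 2 (2015–2019): n₁ = 3745, n₀ = 2700, n = 6445; a·n₀/n = 1763·2700/6445 = 738.5725; c·n₁/n = 601·3745/6445 = 349.2234
RR_MH = (233.6478 + 738.5725) / (87.2154 + 349.2234) = 972.2203 / 436.4389 = 2.22762

2.228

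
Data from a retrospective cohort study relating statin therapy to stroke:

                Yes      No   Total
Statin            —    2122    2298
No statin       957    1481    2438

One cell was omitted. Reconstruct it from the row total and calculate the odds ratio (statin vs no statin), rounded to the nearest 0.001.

0.128

The missing cell is in the exposed row: 2298 − 2122 = 176.
So a = 176, b = 2122, c = 957, d = 1481.
OR = (a·d)/(b·c) = (176 × 1481) / (2122 × 957) = 260656 / 2030754 = 0.12835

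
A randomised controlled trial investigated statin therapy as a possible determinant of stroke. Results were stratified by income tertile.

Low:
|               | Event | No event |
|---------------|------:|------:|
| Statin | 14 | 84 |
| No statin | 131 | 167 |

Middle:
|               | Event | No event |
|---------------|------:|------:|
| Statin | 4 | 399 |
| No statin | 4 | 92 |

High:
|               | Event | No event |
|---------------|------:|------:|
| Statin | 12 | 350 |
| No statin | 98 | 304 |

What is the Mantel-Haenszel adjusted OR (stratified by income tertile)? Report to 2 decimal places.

OR_MH = Σ(aᵢdᵢ/nᵢ) / Σ(bᵢcᵢ/nᵢ), where nᵢ is the stratum total.
Stratum 1 (Low): n = 396; a·d/n = 14·167/396 = 5.9040; b·c/n = 84·131/396 = 27.7879
Stratum 2 (Middle): n = 499; a·d/n = 4·92/499 = 0.7375; b·c/n = 399·4/499 = 3.1984
Stratum 3 (High): n = 764; a·d/n = 12·304/764 = 4.7749; b·c/n = 350·98/764 = 44.8953
OR_MH = (5.9040 + 0.7375 + 4.7749) / (27.7879 + 3.1984 + 44.8953) = 11.4164 / 75.8816 = 0.15045

0.15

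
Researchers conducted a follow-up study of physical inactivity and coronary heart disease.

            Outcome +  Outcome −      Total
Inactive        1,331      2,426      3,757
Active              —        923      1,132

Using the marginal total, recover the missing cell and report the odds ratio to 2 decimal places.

The missing cell is in the unexposed row: 1132 − 923 = 209.
So a = 1331, b = 2426, c = 209, d = 923.
OR = (a·d)/(b·c) = (1331 × 923) / (2426 × 209) = 1228513 / 507034 = 2.42294

2.42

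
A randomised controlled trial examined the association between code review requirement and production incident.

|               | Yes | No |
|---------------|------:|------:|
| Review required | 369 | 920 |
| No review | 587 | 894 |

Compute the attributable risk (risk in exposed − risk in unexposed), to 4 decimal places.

Cells: a = 369, b = 920, c = 587, d = 894.
Risk in exposed = 369/1289 = 0.286268; risk in unexposed = 587/1481 = 0.396354.
Risk difference = 0.286268 − 0.396354 = -0.110085

-0.1101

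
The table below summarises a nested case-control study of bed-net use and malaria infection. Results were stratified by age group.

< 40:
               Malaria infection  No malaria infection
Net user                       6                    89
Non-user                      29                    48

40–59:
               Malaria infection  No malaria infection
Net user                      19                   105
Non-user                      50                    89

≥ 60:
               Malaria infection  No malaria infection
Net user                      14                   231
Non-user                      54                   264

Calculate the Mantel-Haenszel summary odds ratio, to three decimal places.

OR_MH = Σ(aᵢdᵢ/nᵢ) / Σ(bᵢcᵢ/nᵢ), where nᵢ is the stratum total.
Stratum 1 (< 40): n = 172; a·d/n = 6·48/172 = 1.6744; b·c/n = 89·29/172 = 15.0058
Stratum 2 (40–59): n = 263; a·d/n = 19·89/263 = 6.4297; b·c/n = 105·50/263 = 19.9620
Stratum 3 (≥ 60): n = 563; a·d/n = 14·264/563 = 6.5648; b·c/n = 231·54/563 = 22.1563
OR_MH = (1.6744 + 6.4297 + 6.5648) / (15.0058 + 19.9620 + 22.1563) = 14.6689 / 57.1241 = 0.25679

0.257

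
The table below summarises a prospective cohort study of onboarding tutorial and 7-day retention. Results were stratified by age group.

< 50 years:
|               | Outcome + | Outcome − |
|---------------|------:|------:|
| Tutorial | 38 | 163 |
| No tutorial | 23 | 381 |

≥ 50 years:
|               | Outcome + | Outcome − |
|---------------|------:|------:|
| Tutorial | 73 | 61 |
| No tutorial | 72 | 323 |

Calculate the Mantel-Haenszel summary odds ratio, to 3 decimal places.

4.725

OR_MH = Σ(aᵢdᵢ/nᵢ) / Σ(bᵢcᵢ/nᵢ), where nᵢ is the stratum total.
Stratum 1 (< 50 years): n = 605; a·d/n = 38·381/605 = 23.9306; b·c/n = 163·23/605 = 6.1967
Stratum 2 (≥ 50 years): n = 529; a·d/n = 73·323/529 = 44.5728; b·c/n = 61·72/529 = 8.3025
OR_MH = (23.9306 + 44.5728) / (6.1967 + 8.3025) = 68.5034 / 14.4992 = 4.72465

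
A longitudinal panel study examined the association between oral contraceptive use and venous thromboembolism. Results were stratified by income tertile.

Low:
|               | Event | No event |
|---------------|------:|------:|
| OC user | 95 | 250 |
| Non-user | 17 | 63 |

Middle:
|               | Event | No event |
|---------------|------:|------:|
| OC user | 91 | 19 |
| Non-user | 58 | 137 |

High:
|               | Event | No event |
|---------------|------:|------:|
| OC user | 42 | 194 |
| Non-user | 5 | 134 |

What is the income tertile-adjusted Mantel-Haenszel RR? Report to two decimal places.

2.42

RR_MH = Σ(aᵢ·n₀ᵢ/nᵢ) / Σ(cᵢ·n₁ᵢ/nᵢ), with n₁ᵢ = aᵢ+bᵢ (exposed), n₀ᵢ = cᵢ+dᵢ (unexposed), nᵢ = n₁ᵢ+n₀ᵢ.
Stratum 1 (Low): n₁ = 345, n₀ = 80, n = 425; a·n₀/n = 95·80/425 = 17.8824; c·n₁/n = 17·345/425 = 13.8000
Stratum 2 (Middle): n₁ = 110, n₀ = 195, n = 305; a·n₀/n = 91·195/305 = 58.1803; c·n₁/n = 58·110/305 = 20.9180
Stratum 3 (High): n₁ = 236, n₀ = 139, n = 375; a·n₀/n = 42·139/375 = 15.5680; c·n₁/n = 5·236/375 = 3.1467
RR_MH = (17.8824 + 58.1803 + 15.5680) / (13.8000 + 20.9180 + 3.1467) = 91.6307 / 37.8647 = 2.41995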